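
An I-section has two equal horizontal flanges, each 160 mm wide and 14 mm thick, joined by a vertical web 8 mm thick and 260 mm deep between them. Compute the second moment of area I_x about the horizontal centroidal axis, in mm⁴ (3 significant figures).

Break the section into simple shapes (no overlaps), measuring from the bottom-left corner of the bounding box.
Bottom flange: 160 × 14, A = 2 240 mm², y = 7 mm, Ī = 36 587 mm⁴.
Web: 8 × 260, A = 2 080 mm², y = 144 mm, Ī = 11 717 333 mm⁴.
Top flange: 160 × 14, A = 2 240 mm², y = 281 mm, Ī = 36 587 mm⁴.
By symmetry the centroid is at mid-height, ȳ = 144 mm.
Transfer each piece to the horizontal centroidal axis using Ī + A·d² with d = y − 144:
  bottom flange: d = -137 mm → contributes +42 079 147 mm⁴
  web: d = 0 mm → contributes +11 717 333 mm⁴
  top flange: d = 137 mm → contributes +42 079 147 mm⁴
Total I = 95 875 627 mm⁴.

I_x ≈ 9.59 × 10⁷ mm⁴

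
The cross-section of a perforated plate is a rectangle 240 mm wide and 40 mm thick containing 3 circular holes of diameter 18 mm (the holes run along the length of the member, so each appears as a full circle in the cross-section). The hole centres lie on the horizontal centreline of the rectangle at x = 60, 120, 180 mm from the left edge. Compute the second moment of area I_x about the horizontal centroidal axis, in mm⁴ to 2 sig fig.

I_x ≈ 1.3 × 10⁶ mm⁴

Treat the section as a set of non-overlapping primitives; coordinates are from the bounding-box lower-left.
Plate: 240 × 40, A = 9 600 mm², y = 20 mm, Ī = 1 280 000 mm⁴.
Hole 1 (subtracted): ⌀18, A = 254.5 mm², y = 20 mm, Ī = 5 153 mm⁴.
Hole 2 (subtracted): ⌀18, A = 254.5 mm², y = 20 mm, Ī = 5 153 mm⁴.
Hole 3 (subtracted): ⌀18, A = 254.5 mm², y = 20 mm, Ī = 5 153 mm⁴.
By symmetry the centroid is at mid-height, ȳ = 20 mm.
All pieces are centred on the horizontal centroidal axis, so I = ΣĪ (holes subtracted) = 1 264 541 mm⁴.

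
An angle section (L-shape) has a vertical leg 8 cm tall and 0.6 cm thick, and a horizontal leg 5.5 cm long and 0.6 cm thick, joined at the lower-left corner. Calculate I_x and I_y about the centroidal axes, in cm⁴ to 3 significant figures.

Split into non-overlapping primitives; take the origin at the lower-left of the bounding box.
Vertical leg: 0.6 × 8, A = 4.8 cm², y = 4 cm, Ī = 25.6 cm⁴.
Horizontal leg (remainder): 4.9 × 0.6, A = 2.94 cm², y = 0.3 cm, Ī = 0.0882 cm⁴.
Centroid: ȳ = ΣA·y / ΣA = 2.5946 cm.
Transfer each piece to the centroidal x-axis using Ī + A·d² with d = y − 2.5946:
  vertical leg: d = 1.4054 cm → contributes +35.081 cm⁴
  horizontal leg (remainder): d = -2.2946 cm → contributes +15.568 cm⁴
Total I = 50.649 cm⁴.
For the y-axis: x̄ = 1.3446 cm.
Repeating about the centroidal y-axis gives I_y = 19.815 cm⁴.

I_x ≈ 50.6 cm⁴, I_y ≈ 19.8 cm⁴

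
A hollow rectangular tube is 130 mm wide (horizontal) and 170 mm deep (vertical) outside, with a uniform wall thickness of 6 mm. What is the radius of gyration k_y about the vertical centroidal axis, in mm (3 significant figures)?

k_y ≈ 52.4 mm

Break the section into simple shapes (no overlaps), measuring from the bottom-left corner of the bounding box.
Outer rectangle: 130 × 170, A = 22 100 mm², x = 65 mm, Ī = 31 124 167 mm⁴.
Inner void (subtracted): 118 × 158, A = 18 644 mm², x = 65 mm, Ī = 21 633 255 mm⁴.
By symmetry the centroid is at mid-width, x̄ = 65 mm.
All pieces are centred on the vertical centroidal axis, so I = ΣĪ (holes subtracted) = 9 490 912 mm⁴.
Radius of gyration: k = √(I/A) = √(9 490 912 / 3 456) = 52.404 mm.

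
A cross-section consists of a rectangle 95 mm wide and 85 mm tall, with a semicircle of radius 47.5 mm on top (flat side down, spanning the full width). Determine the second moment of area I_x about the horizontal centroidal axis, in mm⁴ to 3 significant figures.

Decompose the section into non-overlapping parts with the origin at the bottom-left of its bounding rectangle.
Rectangular body: 95 × 85, A = 8 075 mm², y = 42.5 mm, Ī = 4 861 823 mm⁴.
Semicircular cap: semicircle r = 47.5, A = 3544.1 mm², y = 105.16 mm, Ī = 558 736 mm⁴.
Centroid: ȳ = ΣA·y / ΣA = 61.613 mm.
Transfer each piece to the horizontal centroidal axis using Ī + A·d² with d = y − 61.613:
  rectangular body: d = -19.113 mm → contributes +7 811 583 mm⁴
  semicircular cap: d = 43.547 mm → contributes +7 279 553 mm⁴
Total I = 15 091 136 mm⁴.

I_x ≈ 1.51 × 10⁷ mm⁴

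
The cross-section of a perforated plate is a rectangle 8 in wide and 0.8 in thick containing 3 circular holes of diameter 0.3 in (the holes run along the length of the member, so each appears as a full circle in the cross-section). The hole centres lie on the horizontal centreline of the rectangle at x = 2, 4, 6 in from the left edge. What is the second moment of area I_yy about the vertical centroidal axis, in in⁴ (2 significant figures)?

I_yy ≈ 34 in⁴

Break the section into simple shapes (no overlaps), measuring from the bottom-left corner of the bounding box.
Plate: 8 × 0.8, A = 6.4 in², x = 4 in, Ī = 34.13 in⁴.
Hole 1 (subtracted): ⌀0.3, A = 0.07069 in², x = 2 in, Ī = 0.0003976 in⁴.
Hole 2 (subtracted): ⌀0.3, A = 0.07069 in², x = 4 in, Ī = 0.0003976 in⁴.
Hole 3 (subtracted): ⌀0.3, A = 0.07069 in², x = 6 in, Ī = 0.0003976 in⁴.
By symmetry the centroid is at mid-width, x̄ = 4 in.
Transfer each piece to the vertical centroidal axis using Ī + A·d² with d = x − 4:
  plate: d = 0 in → contributes +34.13 in⁴
  hole 1: d = -2 in → contributes −0.2831 in⁴
  hole 2: d = 0 in → contributes −0.0003976 in⁴
  hole 3: d = 2 in → contributes −0.2831 in⁴
Total I = 33.57 in⁴.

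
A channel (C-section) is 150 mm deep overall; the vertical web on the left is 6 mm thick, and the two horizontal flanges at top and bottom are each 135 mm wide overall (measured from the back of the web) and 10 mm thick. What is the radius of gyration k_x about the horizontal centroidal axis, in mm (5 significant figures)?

k_x ≈ 64.217 mm

Break the section into simple shapes (no overlaps), measuring from the bottom-left corner of the bounding box.
Web: 6 × 150, A = 900 mm², y = 75 mm, Ī = 1 687 500 mm⁴.
Top flange (beyond web): 129 × 10, A = 1 290 mm², y = 145 mm, Ī = 10 750 mm⁴.
Bottom flange (beyond web): 129 × 10, A = 1 290 mm², y = 5 mm, Ī = 10 750 mm⁴.
By symmetry the centroid is at mid-height, ȳ = 75 mm.
Transfer each piece to the horizontal centroidal axis using Ī + A·d² with d = y − 75:
  web: d = 0 mm → contributes +1 687 500 mm⁴
  top flange (beyond web): d = 70 mm → contributes +6 331 750 mm⁴
  bottom flange (beyond web): d = -70 mm → contributes +6 331 750 mm⁴
Total I = 14 351 000 mm⁴.
Radius of gyration: k = √(I/A) = √(14 351 000 / 3 480) = 64.21721 mm.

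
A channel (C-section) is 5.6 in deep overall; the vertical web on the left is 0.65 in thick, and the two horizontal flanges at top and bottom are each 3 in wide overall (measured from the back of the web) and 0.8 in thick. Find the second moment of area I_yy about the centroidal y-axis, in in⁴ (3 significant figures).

I_yy ≈ 6.02 in⁴

Break the section into simple shapes (no overlaps), measuring from the bottom-left corner of the bounding box.
Web: 0.65 × 5.6, A = 3.64 in², x = 0.325 in, Ī = 0.12816 in⁴.
Top flange (beyond web): 2.35 × 0.8, A = 1.88 in², x = 1.825 in, Ī = 0.86519 in⁴.
Bottom flange (beyond web): 2.35 × 0.8, A = 1.88 in², x = 1.825 in, Ī = 0.86519 in⁴.
Centroid: x̄ = ΣA·x / ΣA = 1.0872 in.
Transfer each piece to the centroidal y-axis using Ī + A·d² with d = x − 1.0872:
  web: d = -0.76216 in → contributes +2.2426 in⁴
  top flange (beyond web): d = 0.73784 in → contributes +1.8887 in⁴
  bottom flange (beyond web): d = 0.73784 in → contributes +1.8887 in⁴
Total I = 6.0199 in⁴.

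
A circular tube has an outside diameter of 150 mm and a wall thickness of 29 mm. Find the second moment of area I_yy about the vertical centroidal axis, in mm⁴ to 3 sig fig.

I_yy ≈ 2.13 × 10⁷ mm⁴

Decompose the section into non-overlapping parts with the origin at the bottom-left of its bounding rectangle.
Outer circle: ⌀150, A = 17 671 mm², x = 75 mm, Ī = 24 850 489 mm⁴.
Bore (subtracted): ⌀92, A = 6647.6 mm², x = 75 mm, Ī = 3 516 586 mm⁴.
By symmetry the centroid is at mid-width, x̄ = 75 mm.
All pieces are centred on the vertical centroidal axis, so I = ΣĪ (holes subtracted) = 21 333 903 mm⁴.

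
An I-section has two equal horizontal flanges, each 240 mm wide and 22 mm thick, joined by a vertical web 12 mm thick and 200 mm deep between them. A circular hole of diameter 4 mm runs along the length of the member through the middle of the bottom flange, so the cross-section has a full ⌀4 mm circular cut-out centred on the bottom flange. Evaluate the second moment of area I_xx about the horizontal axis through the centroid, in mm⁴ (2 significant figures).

I_xx ≈ 1.4 × 10⁸ mm⁴

Split into non-overlapping primitives; take the origin at the lower-left of the bounding box.
Bottom flange: 240 × 22, A = 5 280 mm², y = 11 mm, Ī = 212 960 mm⁴.
Web: 12 × 200, A = 2 400 mm², y = 122 mm, Ī = 8 000 000 mm⁴.
Top flange: 240 × 22, A = 5 280 mm², y = 233 mm, Ī = 212 960 mm⁴.
Hole (subtracted): ⌀4, A = 12.57 mm², y = 11 mm, Ī = 12.57 mm⁴.
Centroid: ȳ = ΣA·y / ΣA = 122.1 mm.
Transfer each piece to the horizontal axis through the centroid using Ī + A·d² with d = y − 122.1:
  bottom flange: d = -111.1 mm → contributes +65 394 182 mm⁴
  web: d = -0.1077 mm → contributes +8 000 028 mm⁴
  top flange: d = 110.9 mm → contributes +65 141 621 mm⁴
  hole: d = -111.1 mm → contributes −155 144 mm⁴
Total I = 138 380 687 mm⁴.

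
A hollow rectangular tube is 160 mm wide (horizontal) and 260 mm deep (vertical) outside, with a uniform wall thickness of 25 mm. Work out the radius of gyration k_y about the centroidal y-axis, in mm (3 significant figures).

k_y ≈ 59.5 mm

Split into non-overlapping primitives; take the origin at the lower-left of the bounding box.
Outer rectangle: 160 × 260, A = 41 600 mm², x = 80 mm, Ī = 88 746 667 mm⁴.
Inner void (subtracted): 110 × 210, A = 23 100 mm², x = 80 mm, Ī = 23 292 500 mm⁴.
By symmetry the centroid is at mid-width, x̄ = 80 mm.
All pieces are centred on the centroidal y-axis, so I = ΣĪ (holes subtracted) = 65 454 167 mm⁴.
Radius of gyration: k = √(I/A) = √(65 454 167 / 18 500) = 59.482 mm.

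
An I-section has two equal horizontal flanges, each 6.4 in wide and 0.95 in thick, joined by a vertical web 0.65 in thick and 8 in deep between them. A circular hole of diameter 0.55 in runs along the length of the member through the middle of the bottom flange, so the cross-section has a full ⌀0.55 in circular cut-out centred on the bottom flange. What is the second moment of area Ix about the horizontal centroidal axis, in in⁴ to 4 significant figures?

Ix ≈ 267.3 in⁴

Break the section into simple shapes (no overlaps), measuring from the bottom-left corner of the bounding box.
Bottom flange: 6.4 × 0.95, A = 6.08 in², y = 0.475 in, Ī = 0.457267 in⁴.
Web: 0.65 × 8, A = 5.2 in², y = 4.95 in, Ī = 27.7333 in⁴.
Top flange: 6.4 × 0.95, A = 6.08 in², y = 9.425 in, Ī = 0.457267 in⁴.
Hole (subtracted): ⌀0.55, A = 0.237583 in², y = 0.475 in, Ī = 0.0044918 in⁴.
Centroid: ȳ = ΣA·y / ΣA = 5.01209 in.
Transfer each piece to the horizontal centroidal axis using Ī + A·d² with d = y − 5.01209:
  bottom flange: d = -4.53709 in → contributes +125.615 in⁴
  web: d = -0.0620931 in → contributes +27.7534 in⁴
  top flange: d = 4.41291 in → contributes +118.858 in⁴
  hole: d = -4.53709 in → contributes −4.89519 in⁴
Total I = 267.331 in⁴.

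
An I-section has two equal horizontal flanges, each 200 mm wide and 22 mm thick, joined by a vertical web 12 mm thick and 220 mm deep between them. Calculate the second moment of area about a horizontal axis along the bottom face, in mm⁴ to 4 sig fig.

Decompose the section into non-overlapping parts with the origin at the bottom-left of its bounding rectangle.
Bottom flange: 200 × 22, A = 4 400 mm², y = 11 mm, Ī = 177 467 mm⁴.
Web: 12 × 220, A = 2 640 mm², y = 132 mm, Ī = 10 648 000 mm⁴.
Top flange: 200 × 22, A = 4 400 mm², y = 253 mm, Ī = 177 467 mm⁴.
Transfer each piece to the base of the section using Ī + A·d² with d = y − 0:
  bottom flange: d = 11 mm → contributes +709 867 mm⁴
  web: d = 132 mm → contributes +56 647 360 mm⁴
  top flange: d = 253 mm → contributes +281 817 067 mm⁴
Total I = 339 174 293 mm⁴.

I_base ≈ 3.392 × 10⁸ mm⁴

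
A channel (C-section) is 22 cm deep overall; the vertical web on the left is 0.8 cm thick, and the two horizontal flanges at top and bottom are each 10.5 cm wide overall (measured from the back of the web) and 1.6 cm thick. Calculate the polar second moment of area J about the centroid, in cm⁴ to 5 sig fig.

J ≈ 4499.8 cm⁴

Decompose the section into non-overlapping parts with the origin at the bottom-left of its bounding rectangle.
Web: 0.8 × 22, A = 17.6 cm², y = 11 cm, Ī = 709.8667 cm⁴.
Top flange (beyond web): 9.7 × 1.6, A = 15.52 cm², y = 21.2 cm, Ī = 3.310933 cm⁴.
Bottom flange (beyond web): 9.7 × 1.6, A = 15.52 cm², y = 0.8 cm, Ī = 3.310933 cm⁴.
By symmetry the centroid is at mid-height, ȳ = 11 cm.
Transfer each piece to the centroidal x-axis using Ī + A·d² with d = y − 11:
  web: d = 0 cm → contributes +709.8667 cm⁴
  top flange (beyond web): d = 10.2 cm → contributes +1618.012 cm⁴
  bottom flange (beyond web): d = -10.2 cm → contributes +1618.012 cm⁴
Total I = 3945.89 cm⁴.
For the y-axis: x̄ = 3.750329 cm.
Repeating about the centroidal y-axis gives I_y = 553.8885 cm⁴.
Polar second moment: J = I_x + I_y = 4499.779 cm⁴.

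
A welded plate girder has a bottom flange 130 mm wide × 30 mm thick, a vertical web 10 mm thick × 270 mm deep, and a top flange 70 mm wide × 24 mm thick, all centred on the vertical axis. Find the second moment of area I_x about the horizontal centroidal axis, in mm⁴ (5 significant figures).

Decompose the section into non-overlapping parts with the origin at the bottom-left of its bounding rectangle.
Bottom plate: 130 × 30, A = 3 900 mm², y = 15 mm, Ī = 292 500 mm⁴.
Web plate: 10 × 270, A = 2 700 mm², y = 165 mm, Ī = 16 402 500 mm⁴.
Top plate: 70 × 24, A = 1 680 mm², y = 312 mm, Ī = 80 640 mm⁴.
Centroid: ȳ = ΣA·y / ΣA = 124.1739 mm.
Transfer each piece to the horizontal centroidal axis using Ī + A·d² with d = y − 124.1739:
  bottom plate: d = -109.1739 mm → contributes +46 776 379 mm⁴
  web plate: d = 40.82609 mm → contributes +20 902 777 mm⁴
  top plate: d = 187.8261 mm → contributes +59 348 753 mm⁴
Total I = 127 027 910 mm⁴.

I_x ≈ 1.2703 × 10⁸ mm⁴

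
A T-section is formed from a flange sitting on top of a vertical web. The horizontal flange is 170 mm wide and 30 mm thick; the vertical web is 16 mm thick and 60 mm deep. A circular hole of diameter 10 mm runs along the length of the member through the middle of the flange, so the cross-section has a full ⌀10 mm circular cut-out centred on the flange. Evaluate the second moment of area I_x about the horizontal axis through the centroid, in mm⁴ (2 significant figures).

Split into non-overlapping primitives; take the origin at the lower-left of the bounding box.
Flange: 170 × 30, A = 5 100 mm², y = 75 mm, Ī = 382 500 mm⁴.
Web: 16 × 60, A = 960 mm², y = 30 mm, Ī = 288 000 mm⁴.
Hole (subtracted): ⌀10, A = 78.54 mm², y = 75 mm, Ī = 490.9 mm⁴.
Centroid: ȳ = ΣA·y / ΣA = 67.78 mm.
Transfer each piece to the horizontal axis through the centroid using Ī + A·d² with d = y − 67.78:
  flange: d = 7.222 mm → contributes +648 525 mm⁴
  web: d = -37.78 mm → contributes +1 658 067 mm⁴
  hole: d = 7.222 mm → contributes −4 588 mm⁴
Total I = 2 302 005 mm⁴.

I_x ≈ 2.3 × 10⁶ mm⁴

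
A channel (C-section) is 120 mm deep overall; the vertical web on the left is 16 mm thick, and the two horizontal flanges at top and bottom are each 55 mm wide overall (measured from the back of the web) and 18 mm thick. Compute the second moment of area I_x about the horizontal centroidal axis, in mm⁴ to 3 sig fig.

Treat the section as a set of non-overlapping primitives; coordinates are from the bounding-box lower-left.
Web: 16 × 120, A = 1 920 mm², y = 60 mm, Ī = 2 304 000 mm⁴.
Top flange (beyond web): 39 × 18, A = 702 mm², y = 111 mm, Ī = 18 954 mm⁴.
Bottom flange (beyond web): 39 × 18, A = 702 mm², y = 9 mm, Ī = 18 954 mm⁴.
By symmetry the centroid is at mid-height, ȳ = 60 mm.
Transfer each piece to the horizontal centroidal axis using Ī + A·d² with d = y − 60:
  web: d = 0 mm → contributes +2 304 000 mm⁴
  top flange (beyond web): d = 51 mm → contributes +1 844 856 mm⁴
  bottom flange (beyond web): d = -51 mm → contributes +1 844 856 mm⁴
Total I = 5 993 712 mm⁴.

I_x ≈ 5.99 × 10⁶ mm⁴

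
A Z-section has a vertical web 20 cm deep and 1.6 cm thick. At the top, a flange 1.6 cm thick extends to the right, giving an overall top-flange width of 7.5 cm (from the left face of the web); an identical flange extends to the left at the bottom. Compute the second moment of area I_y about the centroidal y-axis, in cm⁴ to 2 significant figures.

Treat the section as a set of non-overlapping primitives; coordinates are from the bounding-box lower-left.
Web: 1.6 × 20, A = 32 cm², x = 6.7 cm, Ī = 6.827 cm⁴.
Top flange (beyond web): 5.9 × 1.6, A = 9.44 cm², x = 10.45 cm, Ī = 27.38 cm⁴.
Bottom flange (beyond web): 5.9 × 1.6, A = 9.44 cm², x = 2.95 cm, Ī = 27.38 cm⁴.
Centroid: x̄ = ΣA·x / ΣA = 6.7 cm.
Transfer each piece to the centroidal y-axis using Ī + A·d² with d = x − 6.7:
  web: d = 0 cm → contributes +6.827 cm⁴
  top flange (beyond web): d = 3.75 cm → contributes +160.1 cm⁴
  bottom flange (beyond web): d = -3.75 cm → contributes +160.1 cm⁴
Total I = 327.1 cm⁴.

I_y ≈ 330 cm⁴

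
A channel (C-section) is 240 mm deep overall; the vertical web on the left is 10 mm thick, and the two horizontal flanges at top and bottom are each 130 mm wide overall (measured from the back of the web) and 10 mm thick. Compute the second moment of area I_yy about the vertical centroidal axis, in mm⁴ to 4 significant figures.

I_yy ≈ 7.970 × 10⁶ mm⁴

Break the section into simple shapes (no overlaps), measuring from the bottom-left corner of the bounding box.
Web: 10 × 240, A = 2 400 mm², x = 5 mm, Ī = 20 000 mm⁴.
Top flange (beyond web): 120 × 10, A = 1 200 mm², x = 70 mm, Ī = 1 440 000 mm⁴.
Bottom flange (beyond web): 120 × 10, A = 1 200 mm², x = 70 mm, Ī = 1 440 000 mm⁴.
Centroid: x̄ = ΣA·x / ΣA = 37.5 mm.
Transfer each piece to the vertical centroidal axis using Ī + A·d² with d = x − 37.5:
  web: d = -32.5 mm → contributes +2 555 000 mm⁴
  top flange (beyond web): d = 32.5 mm → contributes +2 707 500 mm⁴
  bottom flange (beyond web): d = 32.5 mm → contributes +2 707 500 mm⁴
Total I = 7 970 000 mm⁴.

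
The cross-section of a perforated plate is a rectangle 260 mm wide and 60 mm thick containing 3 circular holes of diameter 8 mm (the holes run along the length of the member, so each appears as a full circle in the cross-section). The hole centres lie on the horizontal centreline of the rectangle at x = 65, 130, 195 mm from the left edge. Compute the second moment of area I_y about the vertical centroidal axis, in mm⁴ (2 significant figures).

Split into non-overlapping primitives; take the origin at the lower-left of the bounding box.
Plate: 260 × 60, A = 15 600 mm², x = 130 mm, Ī = 87 880 000 mm⁴.
Hole 1 (subtracted): ⌀8, A = 50.27 mm², x = 65 mm, Ī = 201.1 mm⁴.
Hole 2 (subtracted): ⌀8, A = 50.27 mm², x = 130 mm, Ī = 201.1 mm⁴.
Hole 3 (subtracted): ⌀8, A = 50.27 mm², x = 195 mm, Ī = 201.1 mm⁴.
By symmetry the centroid is at mid-width, x̄ = 130 mm.
Transfer each piece to the vertical centroidal axis using Ī + A·d² with d = x − 130:
  plate: d = 0 mm → contributes +87 880 000 mm⁴
  hole 1: d = -65 mm → contributes −212 573 mm⁴
  hole 2: d = 0 mm → contributes −201.1 mm⁴
  hole 3: d = 65 mm → contributes −212 573 mm⁴
Total I = 87 454 653 mm⁴.

I_y ≈ 8.7 × 10⁷ mm⁴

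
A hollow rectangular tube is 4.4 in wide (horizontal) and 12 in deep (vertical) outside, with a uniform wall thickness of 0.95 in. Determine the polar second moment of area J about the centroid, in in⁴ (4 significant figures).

Split into non-overlapping primitives; take the origin at the lower-left of the bounding box.
Outer rectangle: 4.4 × 12, A = 52.8 in², y = 6 in, Ī = 633.6 in⁴.
Inner void (subtracted): 2.5 × 10.1, A = 25.25 in², y = 6 in, Ī = 214.646 in⁴.
By symmetry the centroid is at mid-height, ȳ = 6 in.
All pieces are centred on the centroidal x-axis, so I = ΣĪ (holes subtracted) = 418.954 in⁴.
Repeating about the centroidal y-axis gives I_y = 72.033 in⁴.
Polar second moment: J = I_x + I_y = 490.987 in⁴.

J ≈ 491.0 in⁴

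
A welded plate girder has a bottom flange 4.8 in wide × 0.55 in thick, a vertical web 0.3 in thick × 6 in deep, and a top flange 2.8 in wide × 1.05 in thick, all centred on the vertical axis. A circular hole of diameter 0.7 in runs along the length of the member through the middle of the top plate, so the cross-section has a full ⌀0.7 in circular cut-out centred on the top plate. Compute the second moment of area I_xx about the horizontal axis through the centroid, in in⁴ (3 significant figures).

Decompose the section into non-overlapping parts with the origin at the bottom-left of its bounding rectangle.
Bottom plate: 4.8 × 0.55, A = 2.64 in², y = 0.275 in, Ī = 0.06655 in⁴.
Web plate: 0.3 × 6, A = 1.8 in², y = 3.55 in, Ī = 5.4 in⁴.
Top plate: 2.8 × 1.05, A = 2.94 in², y = 7.075 in, Ī = 0.27011 in⁴.
Hole (subtracted): ⌀0.7, A = 0.38485 in², y = 7.075 in, Ī = 0.011786 in⁴.
Centroid: ȳ = ΣA·y / ΣA = 3.6016 in.
Transfer each piece to the horizontal axis through the centroid using Ī + A·d² with d = y − 3.6016:
  bottom plate: d = -3.3266 in → contributes +29.281 in⁴
  web plate: d = -0.051596 in → contributes +5.4048 in⁴
  top plate: d = 3.4734 in → contributes +35.74 in⁴
  hole: d = 3.4734 in → contributes −4.6548 in⁴
Total I = 65.771 in⁴.

I_xx ≈ 65.8 in⁴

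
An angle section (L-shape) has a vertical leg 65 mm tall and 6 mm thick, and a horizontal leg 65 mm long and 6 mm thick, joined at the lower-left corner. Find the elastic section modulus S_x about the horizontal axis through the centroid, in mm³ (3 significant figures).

Decompose the section into non-overlapping parts with the origin at the bottom-left of its bounding rectangle.
Vertical leg: 6 × 65, A = 390 mm², y = 32.5 mm, Ī = 137 313 mm⁴.
Horizontal leg (remainder): 59 × 6, A = 354 mm², y = 3 mm, Ī = 1 062 mm⁴.
Centroid: ȳ = ΣA·y / ΣA = 18.464 mm.
Transfer each piece to the horizontal axis through the centroid using Ī + A·d² with d = y − 18.464:
  vertical leg: d = 14.036 mm → contributes +214 149 mm⁴
  horizontal leg (remainder): d = -15.464 mm → contributes +85 713 mm⁴
Total I = 299 862 mm⁴.
Extreme fibre distance c = 46.536 mm; S = I/c = 6443.6 mm³.

S_x ≈ 6440 mm³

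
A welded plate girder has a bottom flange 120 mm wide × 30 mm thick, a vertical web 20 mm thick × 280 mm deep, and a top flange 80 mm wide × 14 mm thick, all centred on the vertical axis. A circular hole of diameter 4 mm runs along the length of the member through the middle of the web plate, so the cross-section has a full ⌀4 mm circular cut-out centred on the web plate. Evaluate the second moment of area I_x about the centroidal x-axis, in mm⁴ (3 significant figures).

I_x ≈ 1.33 × 10⁸ mm⁴

Treat the section as a set of non-overlapping primitives; coordinates are from the bounding-box lower-left.
Bottom plate: 120 × 30, A = 3 600 mm², y = 15 mm, Ī = 270 000 mm⁴.
Web plate: 20 × 280, A = 5 600 mm², y = 170 mm, Ī = 36 586 667 mm⁴.
Top plate: 80 × 14, A = 1 120 mm², y = 317 mm, Ī = 18 293 mm⁴.
Hole (subtracted): ⌀4, A = 12.566 mm², y = 170 mm, Ī = 12.566 mm⁴.
Centroid: ȳ = ΣA·y / ΣA = 131.84 mm.
Transfer each piece to the centroidal x-axis using Ī + A·d² with d = y − 131.84:
  bottom plate: d = -116.84 mm → contributes +49 413 396 mm⁴
  web plate: d = 38.163 mm → contributes +44 742 481 mm⁴
  top plate: d = 185.16 mm → contributes +38 417 766 mm⁴
  hole: d = 38.163 mm → contributes −18 314 mm⁴
Total I = 132 555 329 mm⁴.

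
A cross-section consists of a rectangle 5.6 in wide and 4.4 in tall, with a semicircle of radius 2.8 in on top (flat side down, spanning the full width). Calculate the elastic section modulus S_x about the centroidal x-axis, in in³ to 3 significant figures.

Break the section into simple shapes (no overlaps), measuring from the bottom-left corner of the bounding box.
Rectangular body: 5.6 × 4.4, A = 24.64 in², y = 2.2 in, Ī = 39.753 in⁴.
Semicircular cap: semicircle r = 2.8, A = 12.315 in², y = 5.5884 in, Ī = 6.7463 in⁴.
Centroid: ȳ = ΣA·y / ΣA = 3.3291 in.
Transfer each piece to the centroidal x-axis using Ī + A·d² with d = y − 3.3291:
  rectangular body: d = -1.1291 in → contributes +71.168 in⁴
  semicircular cap: d = 2.2592 in → contributes +69.602 in⁴
Total I = 140.77 in⁴.
Extreme fibre distance c = 3.8709 in; S = I/c = 36.367 in³.

S_x ≈ 36.4 in³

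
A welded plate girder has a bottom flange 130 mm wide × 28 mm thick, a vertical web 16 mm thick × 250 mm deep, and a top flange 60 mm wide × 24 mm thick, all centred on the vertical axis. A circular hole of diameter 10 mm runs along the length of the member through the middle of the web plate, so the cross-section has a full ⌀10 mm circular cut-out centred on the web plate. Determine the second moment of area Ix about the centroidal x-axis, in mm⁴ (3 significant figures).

Break the section into simple shapes (no overlaps), measuring from the bottom-left corner of the bounding box.
Bottom plate: 130 × 28, A = 3 640 mm², y = 14 mm, Ī = 237 813 mm⁴.
Web plate: 16 × 250, A = 4 000 mm², y = 153 mm, Ī = 20 833 333 mm⁴.
Top plate: 60 × 24, A = 1 440 mm², y = 290 mm, Ī = 69 120 mm⁴.
Hole (subtracted): ⌀10, A = 78.54 mm², y = 153 mm, Ī = 490.87 mm⁴.
Centroid: ȳ = ΣA·y / ΣA = 118.71 mm.
Transfer each piece to the centroidal x-axis using Ī + A·d² with d = y − 118.71:
  bottom plate: d = -104.71 mm → contributes +40 145 756 mm⁴
  web plate: d = 34.292 mm → contributes +25 537 157 mm⁴
  top plate: d = 171.29 mm → contributes +42 320 193 mm⁴
  hole: d = 34.292 mm → contributes −92 850 mm⁴
Total I = 107 910 255 mm⁴.

Ix ≈ 1.08 × 10⁸ mm⁴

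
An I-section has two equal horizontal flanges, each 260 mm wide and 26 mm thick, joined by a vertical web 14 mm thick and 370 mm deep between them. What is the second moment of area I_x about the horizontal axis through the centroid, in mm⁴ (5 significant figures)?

Break the section into simple shapes (no overlaps), measuring from the bottom-left corner of the bounding box.
Bottom flange: 260 × 26, A = 6 760 mm², y = 13 mm, Ī = 380813.3 mm⁴.
Web: 14 × 370, A = 5 180 mm², y = 211 mm, Ī = 59 095 167 mm⁴.
Top flange: 260 × 26, A = 6 760 mm², y = 409 mm, Ī = 380813.3 mm⁴.
By symmetry the centroid is at mid-height, ȳ = 211 mm.
Transfer each piece to the horizontal axis through the centroid using Ī + A·d² with d = y − 211:
  bottom flange: d = -198 mm → contributes +265 399 853 mm⁴
  web: d = 0 mm → contributes +59 095 167 mm⁴
  top flange: d = 198 mm → contributes +265 399 853 mm⁴
Total I = 589 894 873 mm⁴.

I_x ≈ 5.8989 × 10⁸ mm⁴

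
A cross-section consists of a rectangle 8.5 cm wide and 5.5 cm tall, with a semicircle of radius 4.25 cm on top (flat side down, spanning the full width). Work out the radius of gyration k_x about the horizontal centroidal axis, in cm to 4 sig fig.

Break the section into simple shapes (no overlaps), measuring from the bottom-left corner of the bounding box.
Rectangular body: 8.5 × 5.5, A = 46.75 cm², y = 2.75 cm, Ī = 117.849 cm⁴.
Semicircular cap: semicircle r = 4.25, A = 28.3725 cm², y = 7.30376 cm, Ī = 35.8086 cm⁴.
Centroid: ȳ = ΣA·y / ΣA = 4.46988 cm.
Transfer each piece to the horizontal centroidal axis using Ī + A·d² with d = y − 4.46988:
  rectangular body: d = -1.71988 cm → contributes +256.134 cm⁴
  semicircular cap: d = 2.83388 cm → contributes +263.665 cm⁴
Total I = 519.799 cm⁴.
Radius of gyration: k = √(I/A) = √(519.799 / 75.1225) = 2.63047 cm.

k_x ≈ 2.630 cm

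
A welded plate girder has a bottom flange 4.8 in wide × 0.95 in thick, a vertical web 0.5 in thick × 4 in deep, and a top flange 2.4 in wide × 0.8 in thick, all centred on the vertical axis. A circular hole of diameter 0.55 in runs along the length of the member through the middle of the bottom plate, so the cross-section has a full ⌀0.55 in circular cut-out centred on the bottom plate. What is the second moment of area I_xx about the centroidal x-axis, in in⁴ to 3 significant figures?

Treat the section as a set of non-overlapping primitives; coordinates are from the bounding-box lower-left.
Bottom plate: 4.8 × 0.95, A = 4.56 in², y = 0.475 in, Ī = 0.34295 in⁴.
Web plate: 0.5 × 4, A = 2 in², y = 2.95 in, Ī = 2.6667 in⁴.
Top plate: 2.4 × 0.8, A = 1.92 in², y = 5.35 in, Ī = 0.1024 in⁴.
Hole (subtracted): ⌀0.55, A = 0.23758 in², y = 0.475 in, Ī = 0.0044918 in⁴.
Centroid: ȳ = ΣA·y / ΣA = 2.2111 in.
Transfer each piece to the centroidal x-axis using Ī + A·d² with d = y − 2.2111:
  bottom plate: d = -1.7361 in → contributes +14.088 in⁴
  web plate: d = 0.73886 in → contributes +3.7585 in⁴
  top plate: d = 3.1389 in → contributes +19.019 in⁴
  hole: d = -1.7361 in → contributes −0.72061 in⁴
Total I = 36.145 in⁴.

I_xx ≈ 36.1 in⁴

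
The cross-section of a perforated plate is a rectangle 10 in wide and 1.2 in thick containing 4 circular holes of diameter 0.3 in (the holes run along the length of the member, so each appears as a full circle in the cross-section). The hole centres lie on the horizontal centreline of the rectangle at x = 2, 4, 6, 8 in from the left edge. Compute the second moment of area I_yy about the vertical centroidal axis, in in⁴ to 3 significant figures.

Decompose the section into non-overlapping parts with the origin at the bottom-left of its bounding rectangle.
Plate: 10 × 1.2, A = 12 in², x = 5 in, Ī = 100 in⁴.
Hole 1 (subtracted): ⌀0.3, A = 0.070686 in², x = 2 in, Ī = 0.00039761 in⁴.
Hole 2 (subtracted): ⌀0.3, A = 0.070686 in², x = 4 in, Ī = 0.00039761 in⁴.
Hole 3 (subtracted): ⌀0.3, A = 0.070686 in², x = 6 in, Ī = 0.00039761 in⁴.
Hole 4 (subtracted): ⌀0.3, A = 0.070686 in², x = 8 in, Ī = 0.00039761 in⁴.
By symmetry the centroid is at mid-width, x̄ = 5 in.
Transfer each piece to the vertical centroidal axis using Ī + A·d² with d = x − 5:
  plate: d = 0 in → contributes +100 in⁴
  hole 1: d = -3 in → contributes −0.63657 in⁴
  hole 2: d = -1 in → contributes −0.071083 in⁴
  hole 3: d = 1 in → contributes −0.071083 in⁴
  hole 4: d = 3 in → contributes −0.63657 in⁴
Total I = 98.585 in⁴.

I_yy ≈ 98.6 in⁴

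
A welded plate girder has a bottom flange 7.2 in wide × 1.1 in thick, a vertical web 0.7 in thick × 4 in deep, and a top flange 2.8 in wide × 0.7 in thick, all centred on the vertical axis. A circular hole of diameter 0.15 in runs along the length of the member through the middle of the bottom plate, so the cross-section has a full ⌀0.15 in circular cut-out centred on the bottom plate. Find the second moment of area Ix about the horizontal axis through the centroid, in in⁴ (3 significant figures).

Ix ≈ 47.7 in⁴

Split into non-overlapping primitives; take the origin at the lower-left of the bounding box.
Bottom plate: 7.2 × 1.1, A = 7.92 in², y = 0.55 in, Ī = 0.7986 in⁴.
Web plate: 0.7 × 4, A = 2.8 in², y = 3.1 in, Ī = 3.7333 in⁴.
Top plate: 2.8 × 0.7, A = 1.96 in², y = 5.45 in, Ī = 0.080033 in⁴.
Hole (subtracted): ⌀0.15, A = 0.017671 in², y = 0.55 in, Ī = 0.00002485 in⁴.
Centroid: ȳ = ΣA·y / ΣA = 1.8723 in.
Transfer each piece to the horizontal axis through the centroid using Ī + A·d² with d = y − 1.8723:
  bottom plate: d = -1.3223 in → contributes +14.648 in⁴
  web plate: d = 1.2277 in → contributes +7.9533 in⁴
  top plate: d = 3.5777 in → contributes +25.167 in⁴
  hole: d = -1.3223 in → contributes −0.030925 in⁴
Total I = 47.737 in⁴.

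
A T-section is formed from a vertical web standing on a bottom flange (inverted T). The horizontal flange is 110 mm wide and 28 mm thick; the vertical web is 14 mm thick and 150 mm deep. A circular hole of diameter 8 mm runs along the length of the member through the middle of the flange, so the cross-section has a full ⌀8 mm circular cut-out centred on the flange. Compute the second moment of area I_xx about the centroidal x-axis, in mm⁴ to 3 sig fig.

I_xx ≈ 1.40 × 10⁷ mm⁴

Split into non-overlapping primitives; take the origin at the lower-left of the bounding box.
Flange: 110 × 28, A = 3 080 mm², y = 14 mm, Ī = 201 227 mm⁴.
Web: 14 × 150, A = 2 100 mm², y = 103 mm, Ī = 3 937 500 mm⁴.
Hole (subtracted): ⌀8, A = 50.265 mm², y = 14 mm, Ī = 201.06 mm⁴.
Centroid: ȳ = ΣA·y / ΣA = 50.435 mm.
Transfer each piece to the centroidal x-axis using Ī + A·d² with d = y − 50.435:
  flange: d = -36.435 mm → contributes +4 289 873 mm⁴
  web: d = 52.565 mm → contributes +9 740 047 mm⁴
  hole: d = -36.435 mm → contributes −66 928 mm⁴
Total I = 13 962 992 mm⁴.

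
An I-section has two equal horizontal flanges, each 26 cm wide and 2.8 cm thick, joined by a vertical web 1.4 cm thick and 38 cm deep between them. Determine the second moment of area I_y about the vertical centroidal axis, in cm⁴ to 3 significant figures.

Split into non-overlapping primitives; take the origin at the lower-left of the bounding box.
Bottom flange: 26 × 2.8, A = 72.8 cm², x = 13 cm, Ī = 4101.1 cm⁴.
Web: 1.4 × 38, A = 53.2 cm², x = 13 cm, Ī = 8.6893 cm⁴.
Top flange: 26 × 2.8, A = 72.8 cm², x = 13 cm, Ī = 4101.1 cm⁴.
By symmetry the centroid is at mid-width, x̄ = 13 cm.
All pieces are centred on the vertical centroidal axis, so I = ΣĪ = 8210.8 cm⁴.

I_y ≈ 8210 cm⁴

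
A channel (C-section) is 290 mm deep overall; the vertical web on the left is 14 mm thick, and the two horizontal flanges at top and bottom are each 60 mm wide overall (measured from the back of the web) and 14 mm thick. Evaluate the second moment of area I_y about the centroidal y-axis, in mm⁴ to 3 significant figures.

I_y ≈ 1.17 × 10⁶ mm⁴

Split into non-overlapping primitives; take the origin at the lower-left of the bounding box.
Web: 14 × 290, A = 4 060 mm², x = 7 mm, Ī = 66 313 mm⁴.
Top flange (beyond web): 46 × 14, A = 644 mm², x = 37 mm, Ī = 113 559 mm⁴.
Bottom flange (beyond web): 46 × 14, A = 644 mm², x = 37 mm, Ī = 113 559 mm⁴.
Centroid: x̄ = ΣA·x / ΣA = 14.225 mm.
Transfer each piece to the centroidal y-axis using Ī + A·d² with d = x − 14.225:
  web: d = -7.2251 mm → contributes +278 256 mm⁴
  top flange (beyond web): d = 22.775 mm → contributes +447 598 mm⁴
  bottom flange (beyond web): d = 22.775 mm → contributes +447 598 mm⁴
Total I = 1 173 452 mm⁴.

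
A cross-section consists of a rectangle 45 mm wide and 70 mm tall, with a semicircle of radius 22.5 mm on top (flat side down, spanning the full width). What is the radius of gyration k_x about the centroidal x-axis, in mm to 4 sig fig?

k_x ≈ 25.55 mm

Treat the section as a set of non-overlapping primitives; coordinates are from the bounding-box lower-left.
Rectangular body: 45 × 70, A = 3 150 mm², y = 35 mm, Ī = 1 286 250 mm⁴.
Semicircular cap: semicircle r = 22.5, A = 795.216 mm², y = 79.5493 mm, Ī = 28129.5 mm⁴.
Centroid: ȳ = ΣA·y / ΣA = 43.9796 mm.
Transfer each piece to the centroidal x-axis using Ī + A·d² with d = y − 43.9796:
  rectangular body: d = -8.97956 mm → contributes +1 540 242 mm⁴
  semicircular cap: d = 35.5697 mm → contributes +1 034 241 mm⁴
Total I = 2 574 484 mm⁴.
Radius of gyration: k = √(I/A) = √(2 574 484 / 3945.22) = 25.5452 mm.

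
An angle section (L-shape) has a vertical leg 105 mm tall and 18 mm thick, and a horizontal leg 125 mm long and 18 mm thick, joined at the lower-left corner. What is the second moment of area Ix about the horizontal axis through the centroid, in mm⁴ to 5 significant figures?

Ix ≈ 3.5935 × 10⁶ mm⁴

Decompose the section into non-overlapping parts with the origin at the bottom-left of its bounding rectangle.
Vertical leg: 18 × 105, A = 1 890 mm², y = 52.5 mm, Ī = 1 736 438 mm⁴.
Horizontal leg (remainder): 107 × 18, A = 1 926 mm², y = 9 mm, Ī = 52 002 mm⁴.
Centroid: ȳ = ΣA·y / ΣA = 30.54481 mm.
Transfer each piece to the horizontal axis through the centroid using Ī + A·d² with d = y − 30.54481:
  vertical leg: d = 21.95519 mm → contributes +2 647 475 mm⁴
  horizontal leg (remainder): d = -21.54481 mm → contributes +946010.6 mm⁴
Total I = 3 593 485 mm⁴.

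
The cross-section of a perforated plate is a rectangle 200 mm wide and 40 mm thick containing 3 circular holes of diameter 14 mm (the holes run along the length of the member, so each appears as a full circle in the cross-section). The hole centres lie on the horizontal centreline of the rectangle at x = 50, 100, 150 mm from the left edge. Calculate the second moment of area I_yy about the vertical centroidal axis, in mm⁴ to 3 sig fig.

I_yy ≈ 2.59 × 10⁷ mm⁴

Decompose the section into non-overlapping parts with the origin at the bottom-left of its bounding rectangle.
Plate: 200 × 40, A = 8 000 mm², x = 100 mm, Ī = 26 666 667 mm⁴.
Hole 1 (subtracted): ⌀14, A = 153.94 mm², x = 50 mm, Ī = 1885.7 mm⁴.
Hole 2 (subtracted): ⌀14, A = 153.94 mm², x = 100 mm, Ī = 1885.7 mm⁴.
Hole 3 (subtracted): ⌀14, A = 153.94 mm², x = 150 mm, Ī = 1885.7 mm⁴.
By symmetry the centroid is at mid-width, x̄ = 100 mm.
Transfer each piece to the vertical centroidal axis using Ī + A·d² with d = x − 100:
  plate: d = 0 mm → contributes +26 666 667 mm⁴
  hole 1: d = -50 mm → contributes −386 731 mm⁴
  hole 2: d = 0 mm → contributes −1885.7 mm⁴
  hole 3: d = 50 mm → contributes −386 731 mm⁴
Total I = 25 891 319 mm⁴.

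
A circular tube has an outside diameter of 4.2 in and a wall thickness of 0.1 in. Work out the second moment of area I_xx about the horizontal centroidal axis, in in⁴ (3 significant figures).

I_xx ≈ 2.71 in⁴

Break the section into simple shapes (no overlaps), measuring from the bottom-left corner of the bounding box.
Outer circle: ⌀4.2, A = 13.854 in², y = 2.1 in, Ī = 15.275 in⁴.
Bore (subtracted): ⌀4, A = 12.566 in², y = 2.1 in, Ī = 12.566 in⁴.
By symmetry the centroid is at mid-height, ȳ = 2.1 in.
All pieces are centred on the horizontal centroidal axis, so I = ΣĪ (holes subtracted) = 2.7081 in⁴.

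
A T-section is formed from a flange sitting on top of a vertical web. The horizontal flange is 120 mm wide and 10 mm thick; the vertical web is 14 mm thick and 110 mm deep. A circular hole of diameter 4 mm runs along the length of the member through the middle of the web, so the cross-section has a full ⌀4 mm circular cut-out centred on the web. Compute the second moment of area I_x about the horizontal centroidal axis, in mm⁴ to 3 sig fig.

Decompose the section into non-overlapping parts with the origin at the bottom-left of its bounding rectangle.
Flange: 120 × 10, A = 1 200 mm², y = 115 mm, Ī = 10 000 mm⁴.
Web: 14 × 110, A = 1 540 mm², y = 55 mm, Ī = 1 552 833 mm⁴.
Hole (subtracted): ⌀4, A = 12.566 mm², y = 55 mm, Ī = 12.566 mm⁴.
Centroid: ȳ = ΣA·y / ΣA = 81.398 mm.
Transfer each piece to the horizontal centroidal axis using Ī + A·d² with d = y − 81.398:
  flange: d = 33.602 mm → contributes +1 364 878 mm⁴
  web: d = -26.398 mm → contributes +2 626 025 mm⁴
  hole: d = -26.398 mm → contributes −8769.8 mm⁴
Total I = 3 982 133 mm⁴.

I_x ≈ 3.98 × 10⁶ mm⁴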